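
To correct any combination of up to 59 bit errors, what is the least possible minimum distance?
Correcting t errors requires d_min ≥ 2t + 1 = 2·59 + 1 = 119.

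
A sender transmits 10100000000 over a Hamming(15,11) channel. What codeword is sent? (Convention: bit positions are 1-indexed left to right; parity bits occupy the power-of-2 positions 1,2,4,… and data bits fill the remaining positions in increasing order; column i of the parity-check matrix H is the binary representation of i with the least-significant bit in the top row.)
Codeword c = d · G (mod 2), d = 10100000000:
  c[0] = d·G[:,0] = (10100000000)·(11011010101) mod 2 = 1+0+0+0+0+0+0+0+0+0+0 mod 2 = 1
  c[1] = d·G[:,1] = (10100000000)·(10110110011) mod 2 = 1+0+1+0+0+0+0+0+0+0+0 mod 2 = 0
  c[2] = d·G[:,2] = (10100000000)·(10000000000) mod 2 = 1+0+0+0+0+0+0+0+0+0+0 mod 2 = 1
  c[3] = d·G[:,3] = (10100000000)·(01110001111) mod 2 = 0+0+1+0+0+0+0+0+0+0+0 mod 2 = 1
  c[4] = d·G[:,4] = (10100000000)·(01000000000) mod 2 = 0+0+0+0+0+0+0+0+0+0+0 mod 2 = 0
  c[5] = d·G[:,5] = (10100000000)·(00100000000) mod 2 = 0+0+1+0+0+0+0+0+0+0+0 mod 2 = 1
  c[6] = d·G[:,6] = (10100000000)·(00010000000) mod 2 = 0+0+0+0+0+0+0+0+0+0+0 mod 2 = 0
  c[7] = d·G[:,7] = (10100000000)·(00001111111) mod 2 = 0+0+0+0+0+0+0+0+0+0+0 mod 2 = 0
  c[8] = d·G[:,8] = (10100000000)·(00001000000) mod 2 = 0+0+0+0+0+0+0+0+0+0+0 mod 2 = 0
  c[9] = d·G[:,9] = (10100000000)·(00000100000) mod 2 = 0+0+0+0+0+0+0+0+0+0+0 mod 2 = 0
  c[10] = d·G[:,10] = (10100000000)·(00000010000) mod 2 = 0+0+0+0+0+0+0+0+0+0+0 mod 2 = 0
  c[11] = d·G[:,11] = (10100000000)·(00000001000) mod 2 = 0+0+0+0+0+0+0+0+0+0+0 mod 2 = 0
  c[12] = d·G[:,12] = (10100000000)·(00000000100) mod 2 = 0+0+0+0+0+0+0+0+0+0+0 mod 2 = 0
  c[13] = d·G[:,13] = (10100000000)·(00000000010) mod 2 = 0+0+0+0+0+0+0+0+0+0+0 mod 2 = 0
  c[14] = d·G[:,14] = (10100000000)·(00000000001) mod 2 = 0+0+0+0+0+0+0+0+0+0+0 mod 2 = 0
Codeword = 101101000000000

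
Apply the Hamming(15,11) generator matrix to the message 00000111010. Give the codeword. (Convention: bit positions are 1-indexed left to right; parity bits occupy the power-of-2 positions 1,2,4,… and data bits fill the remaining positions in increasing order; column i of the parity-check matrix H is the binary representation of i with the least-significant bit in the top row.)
Codeword c = d · G (mod 2), d = 00000111010:
  c[0] = d·G[:,0] = (00000111010)·(11011010101) mod 2 = 0+0+0+0+0+0+1+0+0+0+0 mod 2 = 1
  c[1] = d·G[:,1] = (00000111010)·(10110110011) mod 2 = 0+0+0+0+0+1+1+0+0+1+0 mod 2 = 1
  c[2] = d·G[:,2] = (00000111010)·(10000000000) mod 2 = 0+0+0+0+0+0+0+0+0+0+0 mod 2 = 0
  c[3] = d·G[:,3] = (00000111010)·(01110001111) mod 2 = 0+0+0+0+0+0+0+1+0+1+0 mod 2 = 0
  c[4] = d·G[:,4] = (00000111010)·(01000000000) mod 2 = 0+0+0+0+0+0+0+0+0+0+0 mod 2 = 0
  c[5] = d·G[:,5] = (00000111010)·(00100000000) mod 2 = 0+0+0+0+0+0+0+0+0+0+0 mod 2 = 0
  c[6] = d·G[:,6] = (00000111010)·(00010000000) mod 2 = 0+0+0+0+0+0+0+0+0+0+0 mod 2 = 0
  c[7] = d·G[:,7] = (00000111010)·(00001111111) mod 2 = 0+0+0+0+0+1+1+1+0+1+0 mod 2 = 0
  c[8] = d·G[:,8] = (00000111010)·(00001000000) mod 2 = 0+0+0+0+0+0+0+0+0+0+0 mod 2 = 0
  c[9] = d·G[:,9] = (00000111010)·(00000100000) mod 2 = 0+0+0+0+0+1+0+0+0+0+0 mod 2 = 1
  c[10] = d·G[:,10] = (00000111010)·(00000010000) mod 2 = 0+0+0+0+0+0+1+0+0+0+0 mod 2 = 1
  c[11] = d·G[:,11] = (00000111010)·(00000001000) mod 2 = 0+0+0+0+0+0+0+1+0+0+0 mod 2 = 1
  c[12] = d·G[:,12] = (00000111010)·(00000000100) mod 2 = 0+0+0+0+0+0+0+0+0+0+0 mod 2 = 0
  c[13] = d·G[:,13] = (00000111010)·(00000000010) mod 2 = 0+0+0+0+0+0+0+0+0+1+0 mod 2 = 1
  c[14] = d·G[:,14] = (00000111010)·(00000000001) mod 2 = 0+0+0+0+0+0+0+0+0+0+0 mod 2 = 0
Codeword = 110000000111010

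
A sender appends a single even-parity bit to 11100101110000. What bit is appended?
Sum of data bits: 1+1+1+0+0+1+0+1+1+1+0+0+0+0 = 7.
7 mod 2 = 1, so parity bit = 1.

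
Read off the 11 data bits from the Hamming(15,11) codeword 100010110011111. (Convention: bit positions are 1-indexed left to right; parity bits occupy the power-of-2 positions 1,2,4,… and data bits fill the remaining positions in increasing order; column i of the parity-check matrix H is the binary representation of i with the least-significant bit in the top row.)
Parity bits occupy power-of-2 positions; data bits are at positions {3,5,6,7,9,10,11,12,13,14,15} (1-indexed).
Extract: c[3]=0 c[5]=1 c[6]=0 c[7]=1 c[9]=0 c[10]=0 c[11]=1 c[12]=1 c[13]=1 c[14]=1 c[15]=1
Data = 01010011111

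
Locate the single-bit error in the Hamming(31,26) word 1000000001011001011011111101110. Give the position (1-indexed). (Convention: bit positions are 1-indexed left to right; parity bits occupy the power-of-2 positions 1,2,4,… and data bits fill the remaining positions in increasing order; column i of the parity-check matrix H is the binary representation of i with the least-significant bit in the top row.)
Syndrome s = H · r^T (mod 2), r = 1000000001011001011011111101110:
  s[0] = (1010101010101010101010101010101)·(1000000001011001011011111101110) mod 2 = 1+0+0+0+0+0+0+0+0+0+0+0+1+0+0+0+0+0+1+0+1+0+1+0+1+0+0+0+1+0+0 mod 2 = 1
  s[1] = (0110011001100110011001100110011)·(1000000001011001011011111101110) mod 2 = 0+0+0+0+0+0+0+0+0+1+0+0+0+0+0+0+0+1+1+0+0+1+1+0+0+1+0+0+0+1+0 mod 2 = 1
  s[2] = (0001111000011110000111100001111)·(1000000001011001011011111101110) mod 2 = 0+0+0+0+0+0+0+0+0+0+0+1+1+0+0+0+0+0+0+0+1+1+1+0+0+0+0+1+1+1+0 mod 2 = 0
  s[3] = (0000000111111110000000011111111)·(1000000001011001011011111101110) mod 2 = 0+0+0+0+0+0+0+0+0+1+0+1+1+0+0+0+0+0+0+0+0+0+0+1+1+1+0+1+1+1+0 mod 2 = 1
  s[4] = (0000000000000001111111111111111)·(1000000001011001011011111101110) mod 2 = 0+0+0+0+0+0+0+0+0+0+0+0+0+0+0+1+0+1+1+0+1+1+1+1+1+1+0+1+1+1+0 mod 2 = 0
Syndrome = 11010
Column i of H is the binary representation of i, so the syndrome is the binary index of the flipped bit.
Read s = 11010 with s[0] as LSB: 1·2^0 + 1·2^1 + 0·2^2 + 1·2^3 + 0·2^4 = 11.
Error is at bit position 11.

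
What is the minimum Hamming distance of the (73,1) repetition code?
d_min = 73 (the only two codewords are 0…0 and 1…1, differing in all 73 positions).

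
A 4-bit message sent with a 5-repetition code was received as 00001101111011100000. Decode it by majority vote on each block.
Split into 5-bit blocks and majority-vote each:
  block 1 = 00001: 1 ones, 4 zeros → 0
  block 2 = 10111: 4 ones, 1 zeros → 1
  block 3 = 10111: 4 ones, 1 zeros → 1
  block 4 = 00000: 0 ones, 5 zeros → 0
Decoded = 0110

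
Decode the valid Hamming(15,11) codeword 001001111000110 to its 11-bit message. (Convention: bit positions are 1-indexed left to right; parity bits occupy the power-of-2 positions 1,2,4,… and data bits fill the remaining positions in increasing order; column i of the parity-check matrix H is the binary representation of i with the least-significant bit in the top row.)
Parity bits occupy power-of-2 positions; data bits are at positions {3,5,6,7,9,10,11,12,13,14,15} (1-indexed).
Extract: c[3]=1 c[5]=0 c[6]=1 c[7]=1 c[9]=1 c[10]=0 c[11]=0 c[12]=0 c[13]=1 c[14]=1 c[15]=0
Data = 10111000110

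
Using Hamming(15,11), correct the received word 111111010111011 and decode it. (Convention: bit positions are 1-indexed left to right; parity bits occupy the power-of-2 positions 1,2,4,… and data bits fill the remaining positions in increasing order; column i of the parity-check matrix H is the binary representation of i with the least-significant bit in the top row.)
Syndrome s = H · r^T (mod 2), r = 111111010111011:
  s[0] = (101010101010101)·(111111010111011) mod 2 = 1+0+1+0+1+0+0+0+0+0+1+0+0+0+1 mod 2 = 1
  s[1] = (011001100110011)·(111111010111011) mod 2 = 0+1+1+0+0+1+0+0+0+1+1+0+0+1+1 mod 2 = 1
  s[2] = (000111100001111)·(111111010111011) mod 2 = 0+0+0+1+1+1+0+0+0+0+0+1+0+1+1 mod 2 = 0
  s[3] = (000000011111111)·(111111010111011) mod 2 = 0+0+0+0+0+0+0+1+0+1+1+1+0+1+1 mod 2 = 0
Syndrome = 1100
Column 3 of H equals this syndrome → error at bit 3 (1-indexed).
Flip bit 3: 111111010111011 → 110111010111011
Extract data bits at positions {3,5,6,7,9,10,11,12,13,14,15}: 01100111011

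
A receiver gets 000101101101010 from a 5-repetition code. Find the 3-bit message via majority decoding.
Split into 5-bit blocks and majority-vote each:
  block 1 = 00010: 1 ones, 4 zeros → 0
  block 2 = 11011: 4 ones, 1 zeros → 1
  block 3 = 01010: 2 ones, 3 zeros → 0
Decoded = 010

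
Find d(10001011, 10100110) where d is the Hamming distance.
XOR = 00101101, count of 1s = 4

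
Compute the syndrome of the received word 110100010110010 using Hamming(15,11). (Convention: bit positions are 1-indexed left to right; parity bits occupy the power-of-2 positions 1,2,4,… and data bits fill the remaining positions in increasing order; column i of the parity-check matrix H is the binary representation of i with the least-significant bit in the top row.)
Syndrome s = H · r^T (mod 2), r = 110100010110010:
  s[0] = (101010101010101)·(110100010110010) mod 2 = 1+0+0+0+0+0+0+0+0+0+1+0+0+0+0 mod 2 = 0
  s[1] = (011001100110011)·(110100010110010) mod 2 = 0+1+0+0+0+0+0+0+0+1+1+0+0+1+0 mod 2 = 0
  s[2] = (000111100001111)·(110100010110010) mod 2 = 0+0+0+1+0+0+0+0+0+0+0+0+0+1+0 mod 2 = 0
  s[3] = (000000011111111)·(110100010110010) mod 2 = 0+0+0+0+0+0+0+1+0+1+1+0+0+1+0 mod 2 = 0
Syndrome = 0000
s = 0: no error detected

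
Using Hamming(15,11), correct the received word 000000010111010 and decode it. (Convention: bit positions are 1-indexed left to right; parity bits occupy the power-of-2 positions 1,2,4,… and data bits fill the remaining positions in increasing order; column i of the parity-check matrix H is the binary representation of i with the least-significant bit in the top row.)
Syndrome s = H · r^T (mod 2), r = 000000010111010:
  s[0] = (101010101010101)·(000000010111010) mod 2 = 0+0+0+0+0+0+0+0+0+0+1+0+0+0+0 mod 2 = 1
  s[1] = (011001100110011)·(000000010111010) mod 2 = 0+0+0+0+0+0+0+0+0+1+1+0+0+1+0 mod 2 = 1
  s[2] = (000111100001111)·(000000010111010) mod 2 = 0+0+0+0+0+0+0+0+0+0+0+1+0+1+0 mod 2 = 0
  s[3] = (000000011111111)·(000000010111010) mod 2 = 0+0+0+0+0+0+0+1+0+1+1+1+0+1+0 mod 2 = 1
Syndrome = 1101
Column 11 of H equals this syndrome → error at bit 11 (1-indexed).
Flip bit 11: 000000010111010 → 000000010101010
Extract data bits at positions {3,5,6,7,9,10,11,12,13,14,15}: 00000101010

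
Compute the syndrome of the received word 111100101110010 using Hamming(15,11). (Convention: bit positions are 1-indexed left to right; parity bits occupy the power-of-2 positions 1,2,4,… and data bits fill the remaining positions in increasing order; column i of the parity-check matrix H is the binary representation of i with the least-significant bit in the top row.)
Syndrome s = H · r^T (mod 2), r = 111100101110010:
  s[0] = (101010101010101)·(111100101110010) mod 2 = 1+0+1+0+0+0+1+0+1+0+1+0+0+0+0 mod 2 = 1
  s[1] = (011001100110011)·(111100101110010) mod 2 = 0+1+1+0+0+0+1+0+0+1+1+0+0+1+0 mod 2 = 0
  s[2] = (000111100001111)·(111100101110010) mod 2 = 0+0+0+1+0+0+1+0+0+0+0+0+0+1+0 mod 2 = 1
  s[3] = (000000011111111)·(111100101110010) mod 2 = 0+0+0+0+0+0+0+0+1+1+1+0+0+1+0 mod 2 = 0
Syndrome = 1010
Non-zero syndrome: error at position 5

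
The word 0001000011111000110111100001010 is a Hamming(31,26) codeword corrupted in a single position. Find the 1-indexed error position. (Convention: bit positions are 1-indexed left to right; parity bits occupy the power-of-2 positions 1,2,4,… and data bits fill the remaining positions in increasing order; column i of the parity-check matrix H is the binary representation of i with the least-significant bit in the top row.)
Syndrome s = H · r^T (mod 2), r = 0001000011111000110111100001010:
  s[0] = (1010101010101010101010101010101)·(0001000011111000110111100001010) mod 2 = 0+0+0+0+0+0+0+0+1+0+1+0+1+0+0+0+1+0+0+0+1+0+1+0+0+0+0+0+0+0+0 mod 2 = 0
  s[1] = (0110011001100110011001100110011)·(0001000011111000110111100001010) mod 2 = 0+0+0+0+0+0+0+0+0+1+1+0+0+0+0+0+0+1+0+0+0+1+1+0+0+0+0+0+0+1+0 mod 2 = 0
  s[2] = (0001111000011110000111100001111)·(0001000011111000110111100001010) mod 2 = 0+0+0+1+0+0+0+0+0+0+0+1+1+0+0+0+0+0+0+1+1+1+1+0+0+0+0+1+0+1+0 mod 2 = 1
  s[3] = (0000000111111110000000011111111)·(0001000011111000110111100001010) mod 2 = 0+0+0+0+0+0+0+0+1+1+1+1+1+0+0+0+0+0+0+0+0+0+0+0+0+0+0+1+0+1+0 mod 2 = 1
  s[4] = (0000000000000001111111111111111)·(0001000011111000110111100001010) mod 2 = 0+0+0+0+0+0+0+0+0+0+0+0+0+0+0+0+1+1+0+1+1+1+1+0+0+0+0+1+0+1+0 mod 2 = 0
Syndrome = 00110
Column i of H is the binary representation of i, so the syndrome is the binary index of the flipped bit.
Read s = 00110 with s[0] as LSB: 0·2^0 + 0·2^1 + 1·2^2 + 1·2^3 + 0·2^4 = 12.
Error is at bit position 12.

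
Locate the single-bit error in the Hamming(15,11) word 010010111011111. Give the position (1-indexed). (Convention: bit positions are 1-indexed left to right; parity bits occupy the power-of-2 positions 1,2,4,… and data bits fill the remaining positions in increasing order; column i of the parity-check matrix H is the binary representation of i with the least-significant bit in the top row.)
Syndrome s = H · r^T (mod 2), r = 010010111011111:
  s[0] = (101010101010101)·(010010111011111) mod 2 = 0+0+0+0+1+0+1+0+1+0+1+0+1+0+1 mod 2 = 0
  s[1] = (011001100110011)·(010010111011111) mod 2 = 0+1+0+0+0+0+1+0+0+0+1+0+0+1+1 mod 2 = 1
  s[2] = (000111100001111)·(010010111011111) mod 2 = 0+0+0+0+1+0+1+0+0+0+0+1+1+1+1 mod 2 = 0
  s[3] = (000000011111111)·(010010111011111) mod 2 = 0+0+0+0+0+0+0+1+1+0+1+1+1+1+1 mod 2 = 1
Syndrome = 0101
Column i of H is the binary representation of i, so the syndrome is the binary index of the flipped bit.
Read s = 0101 with s[0] as LSB: 0·2^0 + 1·2^1 + 0·2^2 + 1·2^3 = 10.
Error is at bit position 10.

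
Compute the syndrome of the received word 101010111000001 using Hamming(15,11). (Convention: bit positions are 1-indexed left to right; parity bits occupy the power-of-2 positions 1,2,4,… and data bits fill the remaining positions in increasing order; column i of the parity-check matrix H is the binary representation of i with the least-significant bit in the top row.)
Syndrome s = H · r^T (mod 2), r = 101010111000001:
  s[0] = (101010101010101)·(101010111000001) mod 2 = 1+0+1+0+1+0+1+0+1+0+0+0+0+0+1 mod 2 = 0
  s[1] = (011001100110011)·(101010111000001) mod 2 = 0+0+1+0+0+0+1+0+0+0+0+0+0+0+1 mod 2 = 1
  s[2] = (000111100001111)·(101010111000001) mod 2 = 0+0+0+0+1+0+1+0+0+0+0+0+0+0+1 mod 2 = 1
  s[3] = (000000011111111)·(101010111000001) mod 2 = 0+0+0+0+0+0+0+1+1+0+0+0+0+0+1 mod 2 = 1
Syndrome = 0111
Non-zero syndrome: error at position 14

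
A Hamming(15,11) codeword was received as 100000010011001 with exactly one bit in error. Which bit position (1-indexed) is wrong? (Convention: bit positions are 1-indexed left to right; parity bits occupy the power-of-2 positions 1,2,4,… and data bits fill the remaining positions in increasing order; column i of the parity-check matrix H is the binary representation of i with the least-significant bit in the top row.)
Syndrome s = H · r^T (mod 2), r = 100000010011001:
  s[0] = (101010101010101)·(100000010011001) mod 2 = 1+0+0+0+0+0+0+0+0+0+1+0+0+0+1 mod 2 = 1
  s[1] = (011001100110011)·(100000010011001) mod 2 = 0+0+0+0+0+0+0+0+0+0+1+0+0+0+1 mod 2 = 0
  s[2] = (000111100001111)·(100000010011001) mod 2 = 0+0+0+0+0+0+0+0+0+0+0+1+0+0+1 mod 2 = 0
  s[3] = (000000011111111)·(100000010011001) mod 2 = 0+0+0+0+0+0+0+1+0+0+1+1+0+0+1 mod 2 = 0
Syndrome = 1000
Column i of H is the binary representation of i, so the syndrome is the binary index of the flipped bit.
Read s = 1000 with s[0] as LSB: 1·2^0 + 0·2^1 + 0·2^2 + 0·2^3 = 1.
Error is at bit position 1.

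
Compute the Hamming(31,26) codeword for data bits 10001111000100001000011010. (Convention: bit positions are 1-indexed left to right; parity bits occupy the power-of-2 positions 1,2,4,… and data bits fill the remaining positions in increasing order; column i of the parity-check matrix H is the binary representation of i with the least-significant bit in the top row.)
Codeword c = d · G (mod 2), d = 10001111000100001000011010:
  c[0] = d·G[:,0] = (10001111000100001000011010)·(11011010101101010101010101) mod 2 = 1+0+0+0+1+0+1+0+0+0+0+1+0+0+0+0+0+0+0+0+0+1+0+0+0+0 mod 2 = 1
  c[1] = d·G[:,1] = (10001111000100001000011010)·(10110110011011001100110011) mod 2 = 1+0+0+0+0+1+1+0+0+0+0+0+0+0+0+0+1+0+0+0+0+1+0+0+1+0 mod 2 = 0
  c[2] = d·G[:,2] = (10001111000100001000011010)·(10000000000000000000000000) mod 2 = 1+0+0+0+0+0+0+0+0+0+0+0+0+0+0+0+0+0+0+0+0+0+0+0+0+0 mod 2 = 1
  c[3] = d·G[:,3] = (10001111000100001000011010)·(01110001111000111100001111) mod 2 = 0+0+0+0+0+0+0+1+0+0+0+0+0+0+0+0+1+0+0+0+0+0+1+0+1+0 mod 2 = 0
  c[4] = d·G[:,4] = (10001111000100001000011010)·(01000000000000000000000000) mod 2 = 0+0+0+0+0+0+0+0+0+0+0+0+0+0+0+0+0+0+0+0+0+0+0+0+0+0 mod 2 = 0
  c[5] = d·G[:,5] = (10001111000100001000011010)·(00100000000000000000000000) mod 2 = 0+0+0+0+0+0+0+0+0+0+0+0+0+0+0+0+0+0+0+0+0+0+0+0+0+0 mod 2 = 0
  c[6] = d·G[:,6] = (10001111000100001000011010)·(00010000000000000000000000) mod 2 = 0+0+0+0+0+0+0+0+0+0+0+0+0+0+0+0+0+0+0+0+0+0+0+0+0+0 mod 2 = 0
  c[7] = d·G[:,7] = (10001111000100001000011010)·(00001111111000000011111111) mod 2 = 0+0+0+0+1+1+1+1+0+0+0+0+0+0+0+0+0+0+0+0+0+1+1+0+1+0 mod 2 = 1
  c[8] = d·G[:,8] = (10001111000100001000011010)·(00001000000000000000000000) mod 2 = 0+0+0+0+1+0+0+0+0+0+0+0+0+0+0+0+0+0+0+0+0+0+0+0+0+0 mod 2 = 1
  c[9] = d·G[:,9] = (10001111000100001000011010)·(00000100000000000000000000) mod 2 = 0+0+0+0+0+1+0+0+0+0+0+0+0+0+0+0+0+0+0+0+0+0+0+0+0+0 mod 2 = 1
  c[10] = d·G[:,10] = (10001111000100001000011010)·(00000010000000000000000000) mod 2 = 0+0+0+0+0+0+1+0+0+0+0+0+0+0+0+0+0+0+0+0+0+0+0+0+0+0 mod 2 = 1
  c[11] = d·G[:,11] = (10001111000100001000011010)·(00000001000000000000000000) mod 2 = 0+0+0+0+0+0+0+1+0+0+0+0+0+0+0+0+0+0+0+0+0+0+0+0+0+0 mod 2 = 1
  c[12] = d·G[:,12] = (10001111000100001000011010)·(00000000100000000000000000) mod 2 = 0+0+0+0+0+0+0+0+0+0+0+0+0+0+0+0+0+0+0+0+0+0+0+0+0+0 mod 2 = 0
  c[13] = d·G[:,13] = (10001111000100001000011010)·(00000000010000000000000000) mod 2 = 0+0+0+0+0+0+0+0+0+0+0+0+0+0+0+0+0+0+0+0+0+0+0+0+0+0 mod 2 = 0
  c[14] = d·G[:,14] = (10001111000100001000011010)·(00000000001000000000000000) mod 2 = 0+0+0+0+0+0+0+0+0+0+0+0+0+0+0+0+0+0+0+0+0+0+0+0+0+0 mod 2 = 0
  c[15] = d·G[:,15] = (10001111000100001000011010)·(00000000000111111111111111) mod 2 = 0+0+0+0+0+0+0+0+0+0+0+1+0+0+0+0+1+0+0+0+0+1+1+0+1+0 mod 2 = 1
  c[16] = d·G[:,16] = (10001111000100001000011010)·(00000000000100000000000000) mod 2 = 0+0+0+0+0+0+0+0+0+0+0+1+0+0+0+0+0+0+0+0+0+0+0+0+0+0 mod 2 = 1
  c[17] = d·G[:,17] = (10001111000100001000011010)·(00000000000010000000000000) mod 2 = 0+0+0+0+0+0+0+0+0+0+0+0+0+0+0+0+0+0+0+0+0+0+0+0+0+0 mod 2 = 0
  c[18] = d·G[:,18] = (10001111000100001000011010)·(00000000000001000000000000) mod 2 = 0+0+0+0+0+0+0+0+0+0+0+0+0+0+0+0+0+0+0+0+0+0+0+0+0+0 mod 2 = 0
  c[19] = d·G[:,19] = (10001111000100001000011010)·(00000000000000100000000000) mod 2 = 0+0+0+0+0+0+0+0+0+0+0+0+0+0+0+0+0+0+0+0+0+0+0+0+0+0 mod 2 = 0
  c[20] = d·G[:,20] = (10001111000100001000011010)·(00000000000000010000000000) mod 2 = 0+0+0+0+0+0+0+0+0+0+0+0+0+0+0+0+0+0+0+0+0+0+0+0+0+0 mod 2 = 0
  c[21] = d·G[:,21] = (10001111000100001000011010)·(00000000000000001000000000) mod 2 = 0+0+0+0+0+0+0+0+0+0+0+0+0+0+0+0+1+0+0+0+0+0+0+0+0+0 mod 2 = 1
  c[22] = d·G[:,22] = (10001111000100001000011010)·(00000000000000000100000000) mod 2 = 0+0+0+0+0+0+0+0+0+0+0+0+0+0+0+0+0+0+0+0+0+0+0+0+0+0 mod 2 = 0
  c[23] = d·G[:,23] = (10001111000100001000011010)·(00000000000000000010000000) mod 2 = 0+0+0+0+0+0+0+0+0+0+0+0+0+0+0+0+0+0+0+0+0+0+0+0+0+0 mod 2 = 0
  c[24] = d·G[:,24] = (10001111000100001000011010)·(00000000000000000001000000) mod 2 = 0+0+0+0+0+0+0+0+0+0+0+0+0+0+0+0+0+0+0+0+0+0+0+0+0+0 mod 2 = 0
  c[25] = d·G[:,25] = (10001111000100001000011010)·(00000000000000000000100000) mod 2 = 0+0+0+0+0+0+0+0+0+0+0+0+0+0+0+0+0+0+0+0+0+0+0+0+0+0 mod 2 = 0
  c[26] = d·G[:,26] = (10001111000100001000011010)·(00000000000000000000010000) mod 2 = 0+0+0+0+0+0+0+0+0+0+0+0+0+0+0+0+0+0+0+0+0+1+0+0+0+0 mod 2 = 1
  c[27] = d·G[:,27] = (10001111000100001000011010)·(00000000000000000000001000) mod 2 = 0+0+0+0+0+0+0+0+0+0+0+0+0+0+0+0+0+0+0+0+0+0+1+0+0+0 mod 2 = 1
  c[28] = d·G[:,28] = (10001111000100001000011010)·(00000000000000000000000100) mod 2 = 0+0+0+0+0+0+0+0+0+0+0+0+0+0+0+0+0+0+0+0+0+0+0+0+0+0 mod 2 = 0
  c[29] = d·G[:,29] = (10001111000100001000011010)·(00000000000000000000000010) mod 2 = 0+0+0+0+0+0+0+0+0+0+0+0+0+0+0+0+0+0+0+0+0+0+0+0+1+0 mod 2 = 1
  c[30] = d·G[:,30] = (10001111000100001000011010)·(00000000000000000000000001) mod 2 = 0+0+0+0+0+0+0+0+0+0+0+0+0+0+0+0+0+0+0+0+0+0+0+0+0+0 mod 2 = 0
Codeword = 1010000111110001100001000011010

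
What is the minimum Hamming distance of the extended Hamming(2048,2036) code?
d_min = 4 (adding an overall parity bit to Hamming(2047,2036) raises d_min from 3 to 4).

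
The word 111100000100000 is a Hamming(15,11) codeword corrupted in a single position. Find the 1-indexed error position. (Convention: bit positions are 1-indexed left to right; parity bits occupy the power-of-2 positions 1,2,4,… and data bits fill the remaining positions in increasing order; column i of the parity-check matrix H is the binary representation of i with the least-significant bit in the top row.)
Syndrome s = H · r^T (mod 2), r = 111100000100000:
  s[0] = (101010101010101)·(111100000100000) mod 2 = 1+0+1+0+0+0+0+0+0+0+0+0+0+0+0 mod 2 = 0
  s[1] = (011001100110011)·(111100000100000) mod 2 = 0+1+1+0+0+0+0+0+0+1+0+0+0+0+0 mod 2 = 1
  s[2] = (000111100001111)·(111100000100000) mod 2 = 0+0+0+1+0+0+0+0+0+0+0+0+0+0+0 mod 2 = 1
  s[3] = (000000011111111)·(111100000100000) mod 2 = 0+0+0+0+0+0+0+0+0+1+0+0+0+0+0 mod 2 = 1
Syndrome = 0111
Column i of H is the binary representation of i, so the syndrome is the binary index of the flipped bit.
Read s = 0111 with s[0] as LSB: 0·2^0 + 1·2^1 + 1·2^2 + 1·2^3 = 14.
Error is at bit position 14.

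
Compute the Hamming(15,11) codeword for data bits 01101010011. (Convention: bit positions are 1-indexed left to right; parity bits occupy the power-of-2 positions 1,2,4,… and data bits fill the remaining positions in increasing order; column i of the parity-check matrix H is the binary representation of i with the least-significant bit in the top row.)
Codeword c = d · G (mod 2), d = 01101010011:
  c[0] = d·G[:,0] = (01101010011)·(11011010101) mod 2 = 0+1+0+0+1+0+1+0+0+0+1 mod 2 = 0
  c[1] = d·G[:,1] = (01101010011)·(10110110011) mod 2 = 0+0+1+0+0+0+1+0+0+1+1 mod 2 = 0
  c[2] = d·G[:,2] = (01101010011)·(10000000000) mod 2 = 0+0+0+0+0+0+0+0+0+0+0 mod 2 = 0
  c[3] = d·G[:,3] = (01101010011)·(01110001111) mod 2 = 0+1+1+0+0+0+0+0+0+1+1 mod 2 = 0
  c[4] = d·G[:,4] = (01101010011)·(01000000000) mod 2 = 0+1+0+0+0+0+0+0+0+0+0 mod 2 = 1
  c[5] = d·G[:,5] = (01101010011)·(00100000000) mod 2 = 0+0+1+0+0+0+0+0+0+0+0 mod 2 = 1
  c[6] = d·G[:,6] = (01101010011)·(00010000000) mod 2 = 0+0+0+0+0+0+0+0+0+0+0 mod 2 = 0
  c[7] = d·G[:,7] = (01101010011)·(00001111111) mod 2 = 0+0+0+0+1+0+1+0+0+1+1 mod 2 = 0
  c[8] = d·G[:,8] = (01101010011)·(00001000000) mod 2 = 0+0+0+0+1+0+0+0+0+0+0 mod 2 = 1
  c[9] = d·G[:,9] = (01101010011)·(00000100000) mod 2 = 0+0+0+0+0+0+0+0+0+0+0 mod 2 = 0
  c[10] = d·G[:,10] = (01101010011)·(00000010000) mod 2 = 0+0+0+0+0+0+1+0+0+0+0 mod 2 = 1
  c[11] = d·G[:,11] = (01101010011)·(00000001000) mod 2 = 0+0+0+0+0+0+0+0+0+0+0 mod 2 = 0
  c[12] = d·G[:,12] = (01101010011)·(00000000100) mod 2 = 0+0+0+0+0+0+0+0+0+0+0 mod 2 = 0
  c[13] = d·G[:,13] = (01101010011)·(00000000010) mod 2 = 0+0+0+0+0+0+0+0+0+1+0 mod 2 = 1
  c[14] = d·G[:,14] = (01101010011)·(00000000001) mod 2 = 0+0+0+0+0+0+0+0+0+0+1 mod 2 = 1
Codeword = 000011001010011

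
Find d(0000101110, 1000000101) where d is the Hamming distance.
XOR = 1000101011, count of 1s = 5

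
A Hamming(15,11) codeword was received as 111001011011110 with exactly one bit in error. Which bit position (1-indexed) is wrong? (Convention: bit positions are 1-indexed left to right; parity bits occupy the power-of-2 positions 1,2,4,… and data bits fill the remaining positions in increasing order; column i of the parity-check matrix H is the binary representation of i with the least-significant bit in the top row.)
Syndrome s = H · r^T (mod 2), r = 111001011011110:
  s[0] = (101010101010101)·(111001011011110) mod 2 = 1+0+1+0+0+0+0+0+1+0+1+0+1+0+0 mod 2 = 1
  s[1] = (011001100110011)·(111001011011110) mod 2 = 0+1+1+0+0+1+0+0+0+0+1+0+0+1+0 mod 2 = 1
  s[2] = (000111100001111)·(111001011011110) mod 2 = 0+0+0+0+0+1+0+0+0+0+0+1+1+1+0 mod 2 = 0
  s[3] = (000000011111111)·(111001011011110) mod 2 = 0+0+0+0+0+0+0+1+1+0+1+1+1+1+0 mod 2 = 0
Syndrome = 1100
Column i of H is the binary representation of i, so the syndrome is the binary index of the flipped bit.
Read s = 1100 with s[0] as LSB: 1·2^0 + 1·2^1 + 0·2^2 + 0·2^3 = 3.
Error is at bit position 3.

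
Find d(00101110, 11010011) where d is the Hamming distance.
XOR = 11111101, count of 1s = 7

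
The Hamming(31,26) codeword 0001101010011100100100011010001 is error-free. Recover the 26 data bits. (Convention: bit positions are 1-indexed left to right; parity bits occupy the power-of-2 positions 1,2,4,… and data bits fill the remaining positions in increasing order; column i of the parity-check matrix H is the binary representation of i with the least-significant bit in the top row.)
Parity bits occupy power-of-2 positions; data bits are at positions {3,5,6,7,9,10,11,12,13,14,15,17,18,19,20,21,22,23,24,25,26,27,28,29,30,31} (1-indexed).
Extract: c[3]=0 c[5]=1 c[6]=0 c[7]=1 c[9]=1 c[10]=0 c[11]=0 c[12]=1 c[13]=1 c[14]=1 c[15]=0 c[17]=1 c[18]=0 c[19]=0 c[20]=1 c[21]=0 c[22]=0 c[23]=0 c[24]=1 c[25]=1 c[26]=0 c[27]=1 c[28]=0 c[29]=0 c[30]=0 c[31]=1
Data = 01011001110100100011010001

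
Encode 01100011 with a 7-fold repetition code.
Repeat each bit 7× and concatenate:
0→0000000  1→1111111  1→1111111  0→0000000  0→0000000  0→0000000  1→1111111  1→1111111
Codeword = 00000001111111111111100000000000000000000011111111111111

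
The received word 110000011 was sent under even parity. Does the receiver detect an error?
Sum of received bits: 1+1+0+0+0+0+0+1+1 = 4; 4 mod 2 = 0. Result is 0 → no error detected.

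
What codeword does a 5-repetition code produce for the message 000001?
Repeat each bit 5× and concatenate:
0→00000  0→00000  0→00000  0→00000  0→00000  1→11111
Codeword = 000000000000000000000000011111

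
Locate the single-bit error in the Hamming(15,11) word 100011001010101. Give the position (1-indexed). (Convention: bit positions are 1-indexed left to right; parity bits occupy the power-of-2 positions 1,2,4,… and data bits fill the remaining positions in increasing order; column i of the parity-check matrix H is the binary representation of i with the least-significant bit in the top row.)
Syndrome s = H · r^T (mod 2), r = 100011001010101:
  s[0] = (101010101010101)·(100011001010101) mod 2 = 1+0+0+0+1+0+0+0+1+0+1+0+1+0+1 mod 2 = 0
  s[1] = (011001100110011)·(100011001010101) mod 2 = 0+0+0+0+0+1+0+0+0+0+1+0+0+0+1 mod 2 = 1
  s[2] = (000111100001111)·(100011001010101) mod 2 = 0+0+0+0+1+1+0+0+0+0+0+0+1+0+1 mod 2 = 0
  s[3] = (000000011111111)·(100011001010101) mod 2 = 0+0+0+0+0+0+0+0+1+0+1+0+1+0+1 mod 2 = 0
Syndrome = 0100
Column i of H is the binary representation of i, so the syndrome is the binary index of the flipped bit.
Read s = 0100 with s[0] as LSB: 0·2^0 + 1·2^1 + 0·2^2 + 0·2^3 = 2.
Error is at bit position 2.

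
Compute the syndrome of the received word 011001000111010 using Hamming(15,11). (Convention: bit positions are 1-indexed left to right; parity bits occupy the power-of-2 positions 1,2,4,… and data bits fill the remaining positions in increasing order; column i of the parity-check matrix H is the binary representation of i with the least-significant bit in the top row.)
Syndrome s = H · r^T (mod 2), r = 011001000111010:
  s[0] = (101010101010101)·(011001000111010) mod 2 = 0+0+1+0+0+0+0+0+0+0+1+0+0+0+0 mod 2 = 0
  s[1] = (011001100110011)·(011001000111010) mod 2 = 0+1+1+0+0+1+0+0+0+1+1+0+0+1+0 mod 2 = 0
  s[2] = (000111100001111)·(011001000111010) mod 2 = 0+0+0+0+0+1+0+0+0+0+0+1+0+1+0 mod 2 = 1
  s[3] = (000000011111111)·(011001000111010) mod 2 = 0+0+0+0+0+0+0+0+0+1+1+1+0+1+0 mod 2 = 0
Syndrome = 0010
Non-zero syndrome: error at position 4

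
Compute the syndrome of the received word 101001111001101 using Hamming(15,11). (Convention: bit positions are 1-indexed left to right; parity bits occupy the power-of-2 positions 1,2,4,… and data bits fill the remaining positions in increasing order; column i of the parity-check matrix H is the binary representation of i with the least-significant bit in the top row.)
Syndrome s = H · r^T (mod 2), r = 101001111001101:
  s[0] = (101010101010101)·(101001111001101) mod 2 = 1+0+1+0+0+0+1+0+1+0+0+0+1+0+1 mod 2 = 0
  s[1] = (011001100110011)·(101001111001101) mod 2 = 0+0+1+0+0+1+1+0+0+0+0+0+0+0+1 mod 2 = 0
  s[2] = (000111100001111)·(101001111001101) mod 2 = 0+0+0+0+0+1+1+0+0+0+0+1+1+0+1 mod 2 = 1
  s[3] = (000000011111111)·(101001111001101) mod 2 = 0+0+0+0+0+0+0+1+1+0+0+1+1+0+1 mod 2 = 1
Syndrome = 0011
Non-zero syndrome: error at position 12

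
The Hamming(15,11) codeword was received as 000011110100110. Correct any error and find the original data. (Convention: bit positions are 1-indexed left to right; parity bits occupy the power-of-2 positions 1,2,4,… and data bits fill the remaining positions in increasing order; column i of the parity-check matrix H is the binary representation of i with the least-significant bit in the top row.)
Syndrome s = H · r^T (mod 2), r = 000011110100110:
  s[0] = (101010101010101)·(000011110100110) mod 2 = 0+0+0+0+1+0+1+0+0+0+0+0+1+0+0 mod 2 = 1
  s[1] = (011001100110011)·(000011110100110) mod 2 = 0+0+0+0+0+1+1+0+0+1+0+0+0+1+0 mod 2 = 0
  s[2] = (000111100001111)·(000011110100110) mod 2 = 0+0+0+0+1+1+1+0+0+0+0+0+1+1+0 mod 2 = 1
  s[3] = (000000011111111)·(000011110100110) mod 2 = 0+0+0+0+0+0+0+1+0+1+0+0+1+1+0 mod 2 = 0
Syndrome = 1010
Column 5 of H equals this syndrome → error at bit 5 (1-indexed).
Flip bit 5: 000011110100110 → 000001110100110
Extract data bits at positions {3,5,6,7,9,10,11,12,13,14,15}: 00110100110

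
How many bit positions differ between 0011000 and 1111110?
XOR = 1100110, count of 1s = 4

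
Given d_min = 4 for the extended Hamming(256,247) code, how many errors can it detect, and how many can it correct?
Detection only: up to d_min − 1 = 3 errors.
Correction: up to ⌊(d_min − 1)/2⌋ = ⌊3/2⌋ = 1 errors.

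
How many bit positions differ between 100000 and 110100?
XOR = 010100, count of 1s = 2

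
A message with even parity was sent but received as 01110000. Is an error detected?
Sum of received bits: 0+1+1+1+0+0+0+0 = 3; 3 mod 2 = 1. Result is 1 ≠ 0 → error detected.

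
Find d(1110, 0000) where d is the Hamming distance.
XOR = 1110, count of 1s = 3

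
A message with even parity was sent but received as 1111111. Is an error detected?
Sum of received bits: 1+1+1+1+1+1+1 = 7; 7 mod 2 = 1. Result is 1 ≠ 0 → error detected.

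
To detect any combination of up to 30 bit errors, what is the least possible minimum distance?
Detecting e errors requires d_min ≥ e + 1 = 30 + 1 = 31.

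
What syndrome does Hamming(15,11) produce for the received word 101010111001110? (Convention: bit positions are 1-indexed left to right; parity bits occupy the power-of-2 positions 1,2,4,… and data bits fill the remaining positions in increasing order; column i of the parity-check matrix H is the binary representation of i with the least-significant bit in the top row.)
Syndrome s = H · r^T (mod 2), r = 101010111001110:
  s[0] = (101010101010101)·(101010111001110) mod 2 = 1+0+1+0+1+0+1+0+1+0+0+0+1+0+0 mod 2 = 0
  s[1] = (011001100110011)·(101010111001110) mod 2 = 0+0+1+0+0+0+1+0+0+0+0+0+0+1+0 mod 2 = 1
  s[2] = (000111100001111)·(101010111001110) mod 2 = 0+0+0+0+1+0+1+0+0+0+0+1+1+1+0 mod 2 = 1
  s[3] = (000000011111111)·(101010111001110) mod 2 = 0+0+0+0+0+0+0+1+1+0+0+1+1+1+0 mod 2 = 1
Syndrome = 0111
Non-zero syndrome: error at position 14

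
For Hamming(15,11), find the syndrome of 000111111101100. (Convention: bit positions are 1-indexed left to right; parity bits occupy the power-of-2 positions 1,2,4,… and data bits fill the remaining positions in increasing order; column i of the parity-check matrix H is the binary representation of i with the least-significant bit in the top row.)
Syndrome s = H · r^T (mod 2), r = 000111111101100:
  s[0] = (101010101010101)·(000111111101100) mod 2 = 0+0+0+0+1+0+1+0+1+0+0+0+1+0+0 mod 2 = 0
  s[1] = (011001100110011)·(000111111101100) mod 2 = 0+0+0+0+0+1+1+0+0+1+0+0+0+0+0 mod 2 = 1
  s[2] = (000111100001111)·(000111111101100) mod 2 = 0+0+0+1+1+1+1+0+0+0+0+1+1+0+0 mod 2 = 0
  s[3] = (000000011111111)·(000111111101100) mod 2 = 0+0+0+0+0+0+0+1+1+1+0+1+1+0+0 mod 2 = 1
Syndrome = 0101
Non-zero syndrome: error at position 10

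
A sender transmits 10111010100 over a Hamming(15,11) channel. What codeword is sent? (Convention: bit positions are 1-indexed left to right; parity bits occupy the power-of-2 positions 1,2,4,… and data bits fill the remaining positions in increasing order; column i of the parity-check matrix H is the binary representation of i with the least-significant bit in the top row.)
Codeword c = d · G (mod 2), d = 10111010100:
  c[0] = d·G[:,0] = (10111010100)·(11011010101) mod 2 = 1+0+0+1+1+0+1+0+1+0+0 mod 2 = 1
  c[1] = d·G[:,1] = (10111010100)·(10110110011) mod 2 = 1+0+1+1+0+0+1+0+0+0+0 mod 2 = 0
  c[2] = d·G[:,2] = (10111010100)·(10000000000) mod 2 = 1+0+0+0+0+0+0+0+0+0+0 mod 2 = 1
  c[3] = d·G[:,3] = (10111010100)·(01110001111) mod 2 = 0+0+1+1+0+0+0+0+1+0+0 mod 2 = 1
  c[4] = d·G[:,4] = (10111010100)·(01000000000) mod 2 = 0+0+0+0+0+0+0+0+0+0+0 mod 2 = 0
  c[5] = d·G[:,5] = (10111010100)·(00100000000) mod 2 = 0+0+1+0+0+0+0+0+0+0+0 mod 2 = 1
  c[6] = d·G[:,6] = (10111010100)·(00010000000) mod 2 = 0+0+0+1+0+0+0+0+0+0+0 mod 2 = 1
  c[7] = d·G[:,7] = (10111010100)·(00001111111) mod 2 = 0+0+0+0+1+0+1+0+1+0+0 mod 2 = 1
  c[8] = d·G[:,8] = (10111010100)·(00001000000) mod 2 = 0+0+0+0+1+0+0+0+0+0+0 mod 2 = 1
  c[9] = d·G[:,9] = (10111010100)·(00000100000) mod 2 = 0+0+0+0+0+0+0+0+0+0+0 mod 2 = 0
  c[10] = d·G[:,10] = (10111010100)·(00000010000) mod 2 = 0+0+0+0+0+0+1+0+0+0+0 mod 2 = 1
  c[11] = d·G[:,11] = (10111010100)·(00000001000) mod 2 = 0+0+0+0+0+0+0+0+0+0+0 mod 2 = 0
  c[12] = d·G[:,12] = (10111010100)·(00000000100) mod 2 = 0+0+0+0+0+0+0+0+1+0+0 mod 2 = 1
  c[13] = d·G[:,13] = (10111010100)·(00000000010) mod 2 = 0+0+0+0+0+0+0+0+0+0+0 mod 2 = 0
  c[14] = d·G[:,14] = (10111010100)·(00000000001) mod 2 = 0+0+0+0+0+0+0+0+0+0+0 mod 2 = 0
Codeword = 101101111010100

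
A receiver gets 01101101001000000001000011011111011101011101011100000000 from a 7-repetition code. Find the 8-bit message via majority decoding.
Split into 7-bit blocks and majority-vote each:
  block 1 = 0110110: 4 ones, 3 zeros → 1
  block 2 = 1001000: 2 ones, 5 zeros → 0
  block 3 = 0000010: 1 ones, 6 zeros → 0
  block 4 = 0001101: 3 ones, 4 zeros → 0
  block 5 = 1111011: 6 ones, 1 zeros → 1
  block 6 = 1010111: 5 ones, 2 zeros → 1
  block 7 = 0101110: 4 ones, 3 zeros → 1
  block 8 = 0000000: 0 ones, 7 zeros → 0
Decoded = 10001110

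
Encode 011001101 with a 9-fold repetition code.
Repeat each bit 9× and concatenate:
0→000000000  1→111111111  1→111111111  0→000000000  0→000000000  1→111111111  1→111111111  0→000000000  1→111111111
Codeword = 000000000111111111111111111000000000000000000111111111111111111000000000111111111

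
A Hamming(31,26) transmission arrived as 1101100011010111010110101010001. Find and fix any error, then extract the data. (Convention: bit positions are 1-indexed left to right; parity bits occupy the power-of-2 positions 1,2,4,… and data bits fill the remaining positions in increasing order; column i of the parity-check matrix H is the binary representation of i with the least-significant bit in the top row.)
Syndrome s = H · r^T (mod 2), r = 1101100011010111010110101010001:
  s[0] = (1010101010101010101010101010101)·(1101100011010111010110101010001) mod 2 = 1+0+0+0+1+0+0+0+1+0+0+0+0+0+1+0+0+0+0+0+1+0+1+0+1+0+1+0+0+0+1 mod 2 = 1
  s[1] = (0110011001100110011001100110011)·(1101100011010111010110101010001) mod 2 = 0+1+0+0+0+0+0+0+0+1+0+0+0+1+1+0+0+1+0+0+0+0+1+0+0+0+1+0+0+0+1 mod 2 = 0
  s[2] = (0001111000011110000111100001111)·(1101100011010111010110101010001) mod 2 = 0+0+0+1+1+0+0+0+0+0+0+1+0+1+1+0+0+0+0+1+1+0+1+0+0+0+0+0+0+0+1 mod 2 = 1
  s[3] = (0000000111111110000000011111111)·(1101100011010111010110101010001) mod 2 = 0+0+0+0+0+0+0+0+1+1+0+1+0+1+1+0+0+0+0+0+0+0+0+0+1+0+1+0+0+0+1 mod 2 = 0
  s[4] = (0000000000000001111111111111111)·(1101100011010111010110101010001) mod 2 = 0+0+0+0+0+0+0+0+0+0+0+0+0+0+0+1+0+1+0+1+1+0+1+0+1+0+1+0+0+0+1 mod 2 = 0
Syndrome = 10100
Column 5 of H equals this syndrome → error at bit 5 (1-indexed).
Flip bit 5: 1101100011010111010110101010001 → 1101000011010111010110101010001
Extract data bits at positions {3,5,6,7,9,10,11,12,13,14,15,17,18,19,20,21,22,23,24,25,26,27,28,29,30,31}: 00001101011010110101010001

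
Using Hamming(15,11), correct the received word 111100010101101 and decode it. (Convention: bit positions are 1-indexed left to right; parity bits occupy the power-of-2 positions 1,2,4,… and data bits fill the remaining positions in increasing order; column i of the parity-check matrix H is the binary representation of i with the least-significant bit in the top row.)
Syndrome s = H · r^T (mod 2), r = 111100010101101:
  s[0] = (101010101010101)·(111100010101101) mod 2 = 1+0+1+0+0+0+0+0+0+0+0+0+1+0+1 mod 2 = 0
  s[1] = (011001100110011)·(111100010101101) mod 2 = 0+1+1+0+0+0+0+0+0+1+0+0+0+0+1 mod 2 = 0
  s[2] = (000111100001111)·(111100010101101) mod 2 = 0+0+0+1+0+0+0+0+0+0+0+1+1+0+1 mod 2 = 0
  s[3] = (000000011111111)·(111100010101101) mod 2 = 0+0+0+0+0+0+0+1+0+1+0+1+1+0+1 mod 2 = 1
Syndrome = 0001
Column 8 of H equals this syndrome → error at bit 8 (1-indexed).
Flip bit 8: 111100010101101 → 111100000101101
Extract data bits at positions {3,5,6,7,9,10,11,12,13,14,15}: 10000101101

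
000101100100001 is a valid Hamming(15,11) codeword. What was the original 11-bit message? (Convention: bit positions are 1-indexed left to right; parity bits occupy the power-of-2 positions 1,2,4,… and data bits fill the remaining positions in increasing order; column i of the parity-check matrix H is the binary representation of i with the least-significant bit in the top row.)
Parity bits occupy power-of-2 positions; data bits are at positions {3,5,6,7,9,10,11,12,13,14,15} (1-indexed).
Extract: c[3]=0 c[5]=0 c[6]=1 c[7]=1 c[9]=0 c[10]=1 c[11]=0 c[12]=0 c[13]=0 c[14]=0 c[15]=1
Data = 00110100001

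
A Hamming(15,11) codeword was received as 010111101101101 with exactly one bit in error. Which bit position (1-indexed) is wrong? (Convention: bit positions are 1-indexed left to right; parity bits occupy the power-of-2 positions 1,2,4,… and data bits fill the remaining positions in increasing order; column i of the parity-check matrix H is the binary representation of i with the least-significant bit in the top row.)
Syndrome s = H · r^T (mod 2), r = 010111101101101:
  s[0] = (101010101010101)·(010111101101101) mod 2 = 0+0+0+0+1+0+1+0+1+0+0+0+1+0+1 mod 2 = 1
  s[1] = (011001100110011)·(010111101101101) mod 2 = 0+1+0+0+0+1+1+0+0+1+0+0+0+0+1 mod 2 = 1
  s[2] = (000111100001111)·(010111101101101) mod 2 = 0+0+0+1+1+1+1+0+0+0+0+1+1+0+1 mod 2 = 1
  s[3] = (000000011111111)·(010111101101101) mod 2 = 0+0+0+0+0+0+0+0+1+1+0+1+1+0+1 mod 2 = 1
Syndrome = 1111
Column i of H is the binary representation of i, so the syndrome is the binary index of the flipped bit.
Read s = 1111 with s[0] as LSB: 1·2^0 + 1·2^1 + 1·2^2 + 1·2^3 = 15.
Error is at bit position 15.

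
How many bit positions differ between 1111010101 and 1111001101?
XOR = 0000011000, count of 1s = 2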